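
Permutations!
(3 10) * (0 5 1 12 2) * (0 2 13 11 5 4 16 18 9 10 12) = (0 4 16 18 9 10 3 12 13 11 5 1) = [4, 0, 2, 12, 16, 1, 6, 7, 8, 10, 3, 5, 13, 11, 14, 15, 18, 17, 9]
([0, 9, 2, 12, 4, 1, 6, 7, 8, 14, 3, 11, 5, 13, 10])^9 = [0, 14, 2, 5, 4, 9, 6, 7, 8, 10, 12, 11, 1, 13, 3]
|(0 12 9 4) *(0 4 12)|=2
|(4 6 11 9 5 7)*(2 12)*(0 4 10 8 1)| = |(0 4 6 11 9 5 7 10 8 1)(2 12)| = 10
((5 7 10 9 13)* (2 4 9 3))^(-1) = ((2 4 9 13 5 7 10 3))^(-1) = (2 3 10 7 5 13 9 4)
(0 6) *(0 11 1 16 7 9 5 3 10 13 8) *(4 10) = (0 6 11 1 16 7 9 5 3 4 10 13 8) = [6, 16, 2, 4, 10, 3, 11, 9, 0, 5, 13, 1, 12, 8, 14, 15, 7]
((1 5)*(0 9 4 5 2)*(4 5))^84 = ((0 9 5 1 2))^84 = (0 2 1 5 9)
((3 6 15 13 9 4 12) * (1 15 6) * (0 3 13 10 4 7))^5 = (0 4)(1 13)(3 12)(7 10)(9 15)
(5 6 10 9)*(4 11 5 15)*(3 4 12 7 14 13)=(3 4 11 5 6 10 9 15 12 7 14 13)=[0, 1, 2, 4, 11, 6, 10, 14, 8, 15, 9, 5, 7, 3, 13, 12]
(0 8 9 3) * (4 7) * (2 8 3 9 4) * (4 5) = [3, 1, 8, 0, 7, 4, 6, 2, 5, 9] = (9)(0 3)(2 8 5 4 7)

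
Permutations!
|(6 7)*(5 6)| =3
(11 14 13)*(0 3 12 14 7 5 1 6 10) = (0 3 12 14 13 11 7 5 1 6 10) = [3, 6, 2, 12, 4, 1, 10, 5, 8, 9, 0, 7, 14, 11, 13]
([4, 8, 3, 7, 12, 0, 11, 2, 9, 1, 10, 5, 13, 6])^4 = (0 6 4 11 12 5 13)(1 8 9)(2 3 7)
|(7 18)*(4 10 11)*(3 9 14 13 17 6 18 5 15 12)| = |(3 9 14 13 17 6 18 7 5 15 12)(4 10 11)| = 33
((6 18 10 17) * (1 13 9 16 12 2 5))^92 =((1 13 9 16 12 2 5)(6 18 10 17))^92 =(18)(1 13 9 16 12 2 5)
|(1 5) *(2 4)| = |(1 5)(2 4)| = 2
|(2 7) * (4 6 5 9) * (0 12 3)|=|(0 12 3)(2 7)(4 6 5 9)|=12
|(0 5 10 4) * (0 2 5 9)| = 4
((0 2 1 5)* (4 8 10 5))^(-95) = (0 4 5 1 10 2 8)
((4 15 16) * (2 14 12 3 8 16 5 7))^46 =(2 4 12 5 8)(3 7 16 14 15) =((2 14 12 3 8 16 4 15 5 7))^46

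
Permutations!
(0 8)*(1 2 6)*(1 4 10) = (0 8)(1 2 6 4 10) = [8, 2, 6, 3, 10, 5, 4, 7, 0, 9, 1]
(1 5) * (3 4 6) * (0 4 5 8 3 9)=(0 4 6 9)(1 8 3 5)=[4, 8, 2, 5, 6, 1, 9, 7, 3, 0]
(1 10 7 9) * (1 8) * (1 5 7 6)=(1 10 6)(5 7 9 8)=[0, 10, 2, 3, 4, 7, 1, 9, 5, 8, 6]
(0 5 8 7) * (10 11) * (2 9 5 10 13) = [10, 1, 9, 3, 4, 8, 6, 0, 7, 5, 11, 13, 12, 2] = (0 10 11 13 2 9 5 8 7)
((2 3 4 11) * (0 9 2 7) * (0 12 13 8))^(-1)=((0 9 2 3 4 11 7 12 13 8))^(-1)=(0 8 13 12 7 11 4 3 2 9)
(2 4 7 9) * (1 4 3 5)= (1 4 7 9 2 3 5)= [0, 4, 3, 5, 7, 1, 6, 9, 8, 2]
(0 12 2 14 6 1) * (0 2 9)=(0 12 9)(1 2 14 6)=[12, 2, 14, 3, 4, 5, 1, 7, 8, 0, 10, 11, 9, 13, 6]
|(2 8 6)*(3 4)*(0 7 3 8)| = 7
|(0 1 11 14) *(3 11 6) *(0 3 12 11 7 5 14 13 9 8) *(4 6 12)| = |(0 1 12 11 13 9 8)(3 7 5 14)(4 6)| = 28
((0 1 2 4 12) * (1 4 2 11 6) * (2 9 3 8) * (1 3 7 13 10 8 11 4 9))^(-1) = ((0 9 7 13 10 8 2 1 4 12)(3 11 6))^(-1) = (0 12 4 1 2 8 10 13 7 9)(3 6 11)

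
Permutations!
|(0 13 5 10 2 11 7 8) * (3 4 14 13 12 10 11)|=12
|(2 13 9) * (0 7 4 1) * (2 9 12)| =|(0 7 4 1)(2 13 12)| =12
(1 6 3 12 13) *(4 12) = (1 6 3 4 12 13) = [0, 6, 2, 4, 12, 5, 3, 7, 8, 9, 10, 11, 13, 1]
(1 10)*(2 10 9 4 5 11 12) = [0, 9, 10, 3, 5, 11, 6, 7, 8, 4, 1, 12, 2] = (1 9 4 5 11 12 2 10)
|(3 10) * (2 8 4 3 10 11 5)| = |(2 8 4 3 11 5)| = 6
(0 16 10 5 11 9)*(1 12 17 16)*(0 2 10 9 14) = (0 1 12 17 16 9 2 10 5 11 14) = [1, 12, 10, 3, 4, 11, 6, 7, 8, 2, 5, 14, 17, 13, 0, 15, 9, 16]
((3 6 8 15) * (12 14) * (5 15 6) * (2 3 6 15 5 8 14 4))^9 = (2 3 8 15 6 14 12 4)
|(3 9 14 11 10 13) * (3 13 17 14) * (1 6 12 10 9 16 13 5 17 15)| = 40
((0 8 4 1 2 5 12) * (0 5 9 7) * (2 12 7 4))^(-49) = (0 1 8 12 2 5 9 7 4)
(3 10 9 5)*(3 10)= (5 10 9)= [0, 1, 2, 3, 4, 10, 6, 7, 8, 5, 9]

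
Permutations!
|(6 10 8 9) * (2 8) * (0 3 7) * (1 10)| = 6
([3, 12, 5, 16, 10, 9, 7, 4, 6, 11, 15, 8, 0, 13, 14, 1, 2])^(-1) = [12, 15, 16, 0, 7, 2, 8, 6, 11, 5, 4, 9, 1, 13, 14, 10, 3]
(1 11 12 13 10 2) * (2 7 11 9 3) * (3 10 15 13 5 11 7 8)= (1 9 10 8 3 2)(5 11 12)(13 15)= [0, 9, 1, 2, 4, 11, 6, 7, 3, 10, 8, 12, 5, 15, 14, 13]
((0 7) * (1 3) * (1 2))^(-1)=(0 7)(1 2 3)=((0 7)(1 3 2))^(-1)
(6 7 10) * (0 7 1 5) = (0 7 10 6 1 5) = [7, 5, 2, 3, 4, 0, 1, 10, 8, 9, 6]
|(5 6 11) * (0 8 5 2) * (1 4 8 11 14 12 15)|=|(0 11 2)(1 4 8 5 6 14 12 15)|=24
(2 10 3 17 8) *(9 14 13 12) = (2 10 3 17 8)(9 14 13 12) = [0, 1, 10, 17, 4, 5, 6, 7, 2, 14, 3, 11, 9, 12, 13, 15, 16, 8]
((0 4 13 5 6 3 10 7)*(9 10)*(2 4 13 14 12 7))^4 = ((0 13 5 6 3 9 10 2 4 14 12 7))^4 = (0 3 4)(2 7 6)(5 10 12)(9 14 13)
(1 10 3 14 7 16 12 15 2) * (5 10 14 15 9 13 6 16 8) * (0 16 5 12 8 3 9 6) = (0 16 8 12 6 5 10 9 13)(1 14 7 3 15 2) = [16, 14, 1, 15, 4, 10, 5, 3, 12, 13, 9, 11, 6, 0, 7, 2, 8]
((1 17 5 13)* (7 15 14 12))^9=((1 17 5 13)(7 15 14 12))^9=(1 17 5 13)(7 15 14 12)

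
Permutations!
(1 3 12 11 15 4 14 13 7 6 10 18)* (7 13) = (1 3 12 11 15 4 14 7 6 10 18) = [0, 3, 2, 12, 14, 5, 10, 6, 8, 9, 18, 15, 11, 13, 7, 4, 16, 17, 1]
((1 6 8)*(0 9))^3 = (0 9)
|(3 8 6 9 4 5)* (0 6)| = 7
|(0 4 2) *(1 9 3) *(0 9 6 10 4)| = 7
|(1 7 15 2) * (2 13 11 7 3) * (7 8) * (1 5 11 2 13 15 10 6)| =10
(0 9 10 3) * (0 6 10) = (0 9)(3 6 10) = [9, 1, 2, 6, 4, 5, 10, 7, 8, 0, 3]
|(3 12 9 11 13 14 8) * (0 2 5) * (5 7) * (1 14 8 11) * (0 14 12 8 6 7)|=6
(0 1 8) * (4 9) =[1, 8, 2, 3, 9, 5, 6, 7, 0, 4] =(0 1 8)(4 9)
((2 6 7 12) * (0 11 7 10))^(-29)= (0 10 6 2 12 7 11)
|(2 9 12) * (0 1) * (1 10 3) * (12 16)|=|(0 10 3 1)(2 9 16 12)|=4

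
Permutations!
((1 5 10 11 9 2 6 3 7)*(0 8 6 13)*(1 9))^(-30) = (0 6 7 2)(1 10)(3 9 13 8)(5 11)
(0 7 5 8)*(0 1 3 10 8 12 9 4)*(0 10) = [7, 3, 2, 0, 10, 12, 6, 5, 1, 4, 8, 11, 9] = (0 7 5 12 9 4 10 8 1 3)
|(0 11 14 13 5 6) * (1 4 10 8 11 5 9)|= 24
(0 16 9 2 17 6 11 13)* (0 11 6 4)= (0 16 9 2 17 4)(11 13)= [16, 1, 17, 3, 0, 5, 6, 7, 8, 2, 10, 13, 12, 11, 14, 15, 9, 4]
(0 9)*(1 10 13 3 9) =(0 1 10 13 3 9) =[1, 10, 2, 9, 4, 5, 6, 7, 8, 0, 13, 11, 12, 3]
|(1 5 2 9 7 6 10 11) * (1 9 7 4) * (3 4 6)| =12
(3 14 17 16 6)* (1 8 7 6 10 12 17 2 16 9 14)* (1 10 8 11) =(1 11)(2 16 8 7 6 3 10 12 17 9 14) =[0, 11, 16, 10, 4, 5, 3, 6, 7, 14, 12, 1, 17, 13, 2, 15, 8, 9]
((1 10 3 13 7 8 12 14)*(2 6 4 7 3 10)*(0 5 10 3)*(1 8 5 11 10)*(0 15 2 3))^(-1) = (0 10 11)(1 5 7 4 6 2 15 13 3)(8 14 12)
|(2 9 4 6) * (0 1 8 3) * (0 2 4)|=6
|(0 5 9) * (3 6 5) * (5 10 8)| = |(0 3 6 10 8 5 9)| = 7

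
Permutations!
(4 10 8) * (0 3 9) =[3, 1, 2, 9, 10, 5, 6, 7, 4, 0, 8] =(0 3 9)(4 10 8)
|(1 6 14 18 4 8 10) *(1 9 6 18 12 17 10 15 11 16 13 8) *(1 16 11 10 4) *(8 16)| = 18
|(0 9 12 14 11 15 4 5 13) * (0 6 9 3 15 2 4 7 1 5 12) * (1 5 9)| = 45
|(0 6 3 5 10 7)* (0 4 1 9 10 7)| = |(0 6 3 5 7 4 1 9 10)| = 9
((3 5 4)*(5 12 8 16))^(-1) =(3 4 5 16 8 12)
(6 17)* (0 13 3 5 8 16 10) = (0 13 3 5 8 16 10)(6 17) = [13, 1, 2, 5, 4, 8, 17, 7, 16, 9, 0, 11, 12, 3, 14, 15, 10, 6]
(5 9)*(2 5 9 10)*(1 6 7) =(1 6 7)(2 5 10) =[0, 6, 5, 3, 4, 10, 7, 1, 8, 9, 2]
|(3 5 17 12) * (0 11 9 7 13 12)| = 9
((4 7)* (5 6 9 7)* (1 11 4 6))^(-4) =((1 11 4 5)(6 9 7))^(-4) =(11)(6 7 9)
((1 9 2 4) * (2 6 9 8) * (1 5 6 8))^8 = ((2 4 5 6 9 8))^8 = (2 5 9)(4 6 8)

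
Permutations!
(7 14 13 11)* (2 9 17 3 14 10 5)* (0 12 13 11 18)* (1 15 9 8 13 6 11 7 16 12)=(0 1 15 9 17 3 14 7 10 5 2 8 13 18)(6 11 16 12)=[1, 15, 8, 14, 4, 2, 11, 10, 13, 17, 5, 16, 6, 18, 7, 9, 12, 3, 0]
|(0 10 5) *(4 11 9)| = 3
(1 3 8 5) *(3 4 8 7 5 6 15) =(1 4 8 6 15 3 7 5) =[0, 4, 2, 7, 8, 1, 15, 5, 6, 9, 10, 11, 12, 13, 14, 3]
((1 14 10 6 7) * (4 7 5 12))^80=(14)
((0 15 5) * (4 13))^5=(0 5 15)(4 13)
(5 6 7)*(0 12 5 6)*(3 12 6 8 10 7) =[6, 1, 2, 12, 4, 0, 3, 8, 10, 9, 7, 11, 5] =(0 6 3 12 5)(7 8 10)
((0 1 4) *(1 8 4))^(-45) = (8)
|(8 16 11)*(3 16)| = 4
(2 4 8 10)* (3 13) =(2 4 8 10)(3 13) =[0, 1, 4, 13, 8, 5, 6, 7, 10, 9, 2, 11, 12, 3]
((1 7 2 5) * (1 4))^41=((1 7 2 5 4))^41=(1 7 2 5 4)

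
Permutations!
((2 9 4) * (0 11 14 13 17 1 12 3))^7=(0 3 12 1 17 13 14 11)(2 9 4)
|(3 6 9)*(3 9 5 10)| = 4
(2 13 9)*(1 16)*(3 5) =[0, 16, 13, 5, 4, 3, 6, 7, 8, 2, 10, 11, 12, 9, 14, 15, 1] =(1 16)(2 13 9)(3 5)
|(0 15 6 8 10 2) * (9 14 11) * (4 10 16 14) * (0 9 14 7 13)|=|(0 15 6 8 16 7 13)(2 9 4 10)(11 14)|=28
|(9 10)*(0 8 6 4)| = |(0 8 6 4)(9 10)| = 4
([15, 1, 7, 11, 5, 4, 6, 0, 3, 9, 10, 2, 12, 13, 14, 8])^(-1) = [7, 1, 11, 8, 5, 4, 6, 2, 15, 9, 10, 3, 12, 13, 14, 0]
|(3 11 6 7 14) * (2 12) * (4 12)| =|(2 4 12)(3 11 6 7 14)| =15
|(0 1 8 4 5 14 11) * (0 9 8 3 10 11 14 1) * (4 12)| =|(14)(1 3 10 11 9 8 12 4 5)| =9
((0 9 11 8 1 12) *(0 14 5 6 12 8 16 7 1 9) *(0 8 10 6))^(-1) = (0 5 14 12 6 10 1 7 16 11 9 8)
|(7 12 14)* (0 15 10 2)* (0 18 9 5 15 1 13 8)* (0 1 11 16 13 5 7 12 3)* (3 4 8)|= |(0 11 16 13 3)(1 5 15 10 2 18 9 7 4 8)(12 14)|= 10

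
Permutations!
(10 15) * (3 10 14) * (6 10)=(3 6 10 15 14)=[0, 1, 2, 6, 4, 5, 10, 7, 8, 9, 15, 11, 12, 13, 3, 14]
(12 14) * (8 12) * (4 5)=(4 5)(8 12 14)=[0, 1, 2, 3, 5, 4, 6, 7, 12, 9, 10, 11, 14, 13, 8]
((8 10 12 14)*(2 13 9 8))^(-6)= ((2 13 9 8 10 12 14))^(-6)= (2 13 9 8 10 12 14)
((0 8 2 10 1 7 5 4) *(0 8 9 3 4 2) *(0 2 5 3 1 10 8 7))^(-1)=(10)(0 1 9)(2 8)(3 7 4)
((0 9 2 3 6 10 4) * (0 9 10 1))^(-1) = ((0 10 4 9 2 3 6 1))^(-1) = (0 1 6 3 2 9 4 10)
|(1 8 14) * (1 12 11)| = 5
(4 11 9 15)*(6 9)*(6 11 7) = (4 7 6 9 15) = [0, 1, 2, 3, 7, 5, 9, 6, 8, 15, 10, 11, 12, 13, 14, 4]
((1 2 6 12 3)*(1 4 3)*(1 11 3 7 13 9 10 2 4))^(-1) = ((1 4 7 13 9 10 2 6 12 11 3))^(-1) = (1 3 11 12 6 2 10 9 13 7 4)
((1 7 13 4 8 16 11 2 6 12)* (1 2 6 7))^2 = (2 13 8 11 12 7 4 16 6)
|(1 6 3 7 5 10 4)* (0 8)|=|(0 8)(1 6 3 7 5 10 4)|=14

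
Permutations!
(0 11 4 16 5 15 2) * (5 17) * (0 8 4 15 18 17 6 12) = (0 11 15 2 8 4 16 6 12)(5 18 17) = [11, 1, 8, 3, 16, 18, 12, 7, 4, 9, 10, 15, 0, 13, 14, 2, 6, 5, 17]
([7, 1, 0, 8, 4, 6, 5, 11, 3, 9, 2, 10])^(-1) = (0 2 10 11 7)(3 8)(5 6)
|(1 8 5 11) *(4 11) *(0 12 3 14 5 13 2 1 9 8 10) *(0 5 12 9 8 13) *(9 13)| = 9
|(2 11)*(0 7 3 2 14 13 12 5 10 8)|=11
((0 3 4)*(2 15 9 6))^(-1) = ((0 3 4)(2 15 9 6))^(-1) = (0 4 3)(2 6 9 15)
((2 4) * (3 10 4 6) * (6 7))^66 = ((2 7 6 3 10 4))^66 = (10)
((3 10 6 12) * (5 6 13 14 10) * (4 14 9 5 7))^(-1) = (3 12 6 5 9 13 10 14 4 7)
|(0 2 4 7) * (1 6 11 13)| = 4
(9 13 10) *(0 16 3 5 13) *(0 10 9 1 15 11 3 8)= (0 16 8)(1 15 11 3 5 13 9 10)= [16, 15, 2, 5, 4, 13, 6, 7, 0, 10, 1, 3, 12, 9, 14, 11, 8]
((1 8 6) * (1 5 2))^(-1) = (1 2 5 6 8)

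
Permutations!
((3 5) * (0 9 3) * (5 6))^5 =(9)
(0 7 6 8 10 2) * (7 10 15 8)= (0 10 2)(6 7)(8 15)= [10, 1, 0, 3, 4, 5, 7, 6, 15, 9, 2, 11, 12, 13, 14, 8]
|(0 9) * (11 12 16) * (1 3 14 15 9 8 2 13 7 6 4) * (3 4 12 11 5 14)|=12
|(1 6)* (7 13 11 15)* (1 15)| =6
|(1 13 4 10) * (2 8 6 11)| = 4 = |(1 13 4 10)(2 8 6 11)|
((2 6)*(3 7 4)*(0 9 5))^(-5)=((0 9 5)(2 6)(3 7 4))^(-5)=(0 9 5)(2 6)(3 7 4)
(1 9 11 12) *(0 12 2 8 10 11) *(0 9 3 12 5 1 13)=(0 5 1 3 12 13)(2 8 10 11)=[5, 3, 8, 12, 4, 1, 6, 7, 10, 9, 11, 2, 13, 0]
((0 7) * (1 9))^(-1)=(0 7)(1 9)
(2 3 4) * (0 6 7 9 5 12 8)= (0 6 7 9 5 12 8)(2 3 4)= [6, 1, 3, 4, 2, 12, 7, 9, 0, 5, 10, 11, 8]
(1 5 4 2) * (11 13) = (1 5 4 2)(11 13) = [0, 5, 1, 3, 2, 4, 6, 7, 8, 9, 10, 13, 12, 11]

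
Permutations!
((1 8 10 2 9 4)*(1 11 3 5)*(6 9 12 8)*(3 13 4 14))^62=(1 9 3)(2 8)(4 13 11)(5 6 14)(10 12)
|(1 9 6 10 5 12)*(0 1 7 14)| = 9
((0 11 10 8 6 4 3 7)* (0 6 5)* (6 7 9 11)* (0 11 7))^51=((0 6 4 3 9 7)(5 11 10 8))^51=(0 3)(4 7)(5 8 10 11)(6 9)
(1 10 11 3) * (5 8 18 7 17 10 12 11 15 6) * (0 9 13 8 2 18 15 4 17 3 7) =(0 9 13 8 15 6 5 2 18)(1 12 11 7 3)(4 17 10) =[9, 12, 18, 1, 17, 2, 5, 3, 15, 13, 4, 7, 11, 8, 14, 6, 16, 10, 0]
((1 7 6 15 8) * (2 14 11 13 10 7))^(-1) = ((1 2 14 11 13 10 7 6 15 8))^(-1) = (1 8 15 6 7 10 13 11 14 2)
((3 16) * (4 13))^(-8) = ((3 16)(4 13))^(-8) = (16)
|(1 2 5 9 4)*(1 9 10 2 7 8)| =6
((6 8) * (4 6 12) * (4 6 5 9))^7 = (4 5 9)(6 8 12)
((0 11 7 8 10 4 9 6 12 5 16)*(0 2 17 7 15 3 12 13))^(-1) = ((0 11 15 3 12 5 16 2 17 7 8 10 4 9 6 13))^(-1) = (0 13 6 9 4 10 8 7 17 2 16 5 12 3 15 11)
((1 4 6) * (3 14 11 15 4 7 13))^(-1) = (1 6 4 15 11 14 3 13 7)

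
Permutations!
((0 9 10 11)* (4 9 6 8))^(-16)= (0 10 4 6 11 9 8)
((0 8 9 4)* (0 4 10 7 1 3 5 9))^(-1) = ((0 8)(1 3 5 9 10 7))^(-1) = (0 8)(1 7 10 9 5 3)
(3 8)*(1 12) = (1 12)(3 8) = [0, 12, 2, 8, 4, 5, 6, 7, 3, 9, 10, 11, 1]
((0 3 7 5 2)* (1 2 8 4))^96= ((0 3 7 5 8 4 1 2))^96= (8)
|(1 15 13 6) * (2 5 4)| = 12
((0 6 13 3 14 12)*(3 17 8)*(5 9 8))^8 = ((0 6 13 17 5 9 8 3 14 12))^8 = (0 14 8 5 13)(3 9 17 6 12)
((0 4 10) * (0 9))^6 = (0 10)(4 9)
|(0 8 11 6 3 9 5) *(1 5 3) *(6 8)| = |(0 6 1 5)(3 9)(8 11)| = 4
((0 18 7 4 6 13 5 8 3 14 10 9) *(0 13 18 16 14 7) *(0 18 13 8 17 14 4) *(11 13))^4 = (18)(0 11 14 3 4 5 9)(6 17 8 16 13 10 7)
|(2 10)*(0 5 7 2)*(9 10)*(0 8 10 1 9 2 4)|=|(0 5 7 4)(1 9)(8 10)|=4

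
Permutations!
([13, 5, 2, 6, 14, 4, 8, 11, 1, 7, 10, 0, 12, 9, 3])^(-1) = (0 11 7 9 13)(1 8 6 3 14 4 5)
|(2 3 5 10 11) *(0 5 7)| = |(0 5 10 11 2 3 7)| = 7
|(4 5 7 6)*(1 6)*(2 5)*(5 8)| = |(1 6 4 2 8 5 7)| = 7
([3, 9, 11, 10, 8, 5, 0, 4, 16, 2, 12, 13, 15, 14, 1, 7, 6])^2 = (0 10 15 4 16)(1 2 13)(3 12 7 8 6)(9 11 14)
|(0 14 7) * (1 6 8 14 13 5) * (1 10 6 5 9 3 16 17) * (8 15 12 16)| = |(0 13 9 3 8 14 7)(1 5 10 6 15 12 16 17)| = 56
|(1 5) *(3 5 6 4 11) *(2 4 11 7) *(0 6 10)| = |(0 6 11 3 5 1 10)(2 4 7)| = 21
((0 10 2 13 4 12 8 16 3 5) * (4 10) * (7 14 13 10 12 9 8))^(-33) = (0 9 16 5 4 8 3)(2 10)(7 12 13 14)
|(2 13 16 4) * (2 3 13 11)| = 4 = |(2 11)(3 13 16 4)|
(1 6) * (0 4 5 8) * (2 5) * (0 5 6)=(0 4 2 6 1)(5 8)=[4, 0, 6, 3, 2, 8, 1, 7, 5]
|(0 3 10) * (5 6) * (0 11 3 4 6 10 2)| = |(0 4 6 5 10 11 3 2)| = 8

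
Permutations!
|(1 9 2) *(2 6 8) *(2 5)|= |(1 9 6 8 5 2)|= 6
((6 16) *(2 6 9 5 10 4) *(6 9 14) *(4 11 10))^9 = (16)(2 9 5 4)(10 11)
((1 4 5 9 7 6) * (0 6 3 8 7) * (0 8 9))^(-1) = (0 5 4 1 6)(3 7 8 9)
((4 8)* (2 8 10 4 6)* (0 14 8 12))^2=((0 14 8 6 2 12)(4 10))^2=(0 8 2)(6 12 14)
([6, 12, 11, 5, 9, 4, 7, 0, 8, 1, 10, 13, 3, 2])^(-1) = (0 7 6)(1 9 4 5 3 12)(2 13 11)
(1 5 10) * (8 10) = (1 5 8 10) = [0, 5, 2, 3, 4, 8, 6, 7, 10, 9, 1]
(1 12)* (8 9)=(1 12)(8 9)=[0, 12, 2, 3, 4, 5, 6, 7, 9, 8, 10, 11, 1]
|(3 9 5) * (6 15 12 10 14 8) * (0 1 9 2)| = 6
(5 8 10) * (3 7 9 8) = (3 7 9 8 10 5) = [0, 1, 2, 7, 4, 3, 6, 9, 10, 8, 5]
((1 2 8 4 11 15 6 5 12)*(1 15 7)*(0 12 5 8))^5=((0 12 15 6 8 4 11 7 1 2))^5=(0 4)(1 6)(2 8)(7 15)(11 12)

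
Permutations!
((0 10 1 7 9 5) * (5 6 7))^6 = (0 1)(5 10)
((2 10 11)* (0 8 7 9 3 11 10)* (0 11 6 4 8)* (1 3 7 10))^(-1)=(1 10 8 4 6 3)(2 11)(7 9)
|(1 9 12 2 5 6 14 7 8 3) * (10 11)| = |(1 9 12 2 5 6 14 7 8 3)(10 11)| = 10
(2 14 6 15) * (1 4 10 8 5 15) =[0, 4, 14, 3, 10, 15, 1, 7, 5, 9, 8, 11, 12, 13, 6, 2] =(1 4 10 8 5 15 2 14 6)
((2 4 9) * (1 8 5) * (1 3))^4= (2 4 9)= ((1 8 5 3)(2 4 9))^4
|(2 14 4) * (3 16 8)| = |(2 14 4)(3 16 8)| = 3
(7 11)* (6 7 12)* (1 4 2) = (1 4 2)(6 7 11 12) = [0, 4, 1, 3, 2, 5, 7, 11, 8, 9, 10, 12, 6]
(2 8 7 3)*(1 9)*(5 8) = (1 9)(2 5 8 7 3) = [0, 9, 5, 2, 4, 8, 6, 3, 7, 1]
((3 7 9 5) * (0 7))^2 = (0 9 3 7 5) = ((0 7 9 5 3))^2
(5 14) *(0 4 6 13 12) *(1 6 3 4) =(0 1 6 13 12)(3 4)(5 14) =[1, 6, 2, 4, 3, 14, 13, 7, 8, 9, 10, 11, 0, 12, 5]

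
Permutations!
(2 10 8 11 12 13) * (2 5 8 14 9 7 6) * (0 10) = (0 10 14 9 7 6 2)(5 8 11 12 13) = [10, 1, 0, 3, 4, 8, 2, 6, 11, 7, 14, 12, 13, 5, 9]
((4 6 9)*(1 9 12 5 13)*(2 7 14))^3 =(14)(1 6 13 4 5 9 12)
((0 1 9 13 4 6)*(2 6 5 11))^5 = (0 5 1 11 9 2 13 6 4)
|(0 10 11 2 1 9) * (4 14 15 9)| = |(0 10 11 2 1 4 14 15 9)| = 9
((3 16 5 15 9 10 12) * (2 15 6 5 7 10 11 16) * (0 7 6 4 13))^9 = (0 16 3 13 11 12 4 9 10 5 15 7 6 2)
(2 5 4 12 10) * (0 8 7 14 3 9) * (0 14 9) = (0 8 7 9 14 3)(2 5 4 12 10) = [8, 1, 5, 0, 12, 4, 6, 9, 7, 14, 2, 11, 10, 13, 3]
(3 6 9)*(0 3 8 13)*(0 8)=(0 3 6 9)(8 13)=[3, 1, 2, 6, 4, 5, 9, 7, 13, 0, 10, 11, 12, 8]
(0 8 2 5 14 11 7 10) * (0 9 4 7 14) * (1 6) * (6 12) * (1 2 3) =(0 8 3 1 12 6 2 5)(4 7 10 9)(11 14) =[8, 12, 5, 1, 7, 0, 2, 10, 3, 4, 9, 14, 6, 13, 11]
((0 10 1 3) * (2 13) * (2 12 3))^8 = (0 10 1 2 13 12 3)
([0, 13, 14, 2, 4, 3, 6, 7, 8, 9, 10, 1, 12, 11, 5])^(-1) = (1 11 13)(2 3 5 14)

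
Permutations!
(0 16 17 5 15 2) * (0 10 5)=(0 16 17)(2 10 5 15)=[16, 1, 10, 3, 4, 15, 6, 7, 8, 9, 5, 11, 12, 13, 14, 2, 17, 0]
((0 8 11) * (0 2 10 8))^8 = ((2 10 8 11))^8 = (11)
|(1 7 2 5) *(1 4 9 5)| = 3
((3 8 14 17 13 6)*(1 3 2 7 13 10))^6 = ((1 3 8 14 17 10)(2 7 13 6))^6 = (17)(2 13)(6 7)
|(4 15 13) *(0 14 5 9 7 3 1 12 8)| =9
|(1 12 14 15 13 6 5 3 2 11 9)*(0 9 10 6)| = 42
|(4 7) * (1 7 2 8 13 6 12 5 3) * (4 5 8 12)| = 12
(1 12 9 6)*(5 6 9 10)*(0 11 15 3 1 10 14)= (0 11 15 3 1 12 14)(5 6 10)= [11, 12, 2, 1, 4, 6, 10, 7, 8, 9, 5, 15, 14, 13, 0, 3]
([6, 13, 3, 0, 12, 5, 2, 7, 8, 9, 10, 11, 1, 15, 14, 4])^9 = (0 6 2 3)(1 12 4 15 13)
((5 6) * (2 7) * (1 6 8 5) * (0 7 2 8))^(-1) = (0 5 8 7)(1 6)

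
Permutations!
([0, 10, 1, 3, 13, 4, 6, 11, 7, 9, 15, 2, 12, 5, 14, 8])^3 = (1 8 2 15 11 10 7)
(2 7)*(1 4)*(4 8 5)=(1 8 5 4)(2 7)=[0, 8, 7, 3, 1, 4, 6, 2, 5]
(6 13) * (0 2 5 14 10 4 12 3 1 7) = [2, 7, 5, 1, 12, 14, 13, 0, 8, 9, 4, 11, 3, 6, 10] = (0 2 5 14 10 4 12 3 1 7)(6 13)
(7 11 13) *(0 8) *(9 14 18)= (0 8)(7 11 13)(9 14 18)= [8, 1, 2, 3, 4, 5, 6, 11, 0, 14, 10, 13, 12, 7, 18, 15, 16, 17, 9]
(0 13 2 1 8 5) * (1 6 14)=(0 13 2 6 14 1 8 5)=[13, 8, 6, 3, 4, 0, 14, 7, 5, 9, 10, 11, 12, 2, 1]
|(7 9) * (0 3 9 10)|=|(0 3 9 7 10)|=5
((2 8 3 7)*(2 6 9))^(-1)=(2 9 6 7 3 8)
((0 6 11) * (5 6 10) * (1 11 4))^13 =(0 11 1 4 6 5 10)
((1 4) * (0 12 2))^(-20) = (0 12 2)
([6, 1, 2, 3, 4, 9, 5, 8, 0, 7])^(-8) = (0 7 5)(6 8 9)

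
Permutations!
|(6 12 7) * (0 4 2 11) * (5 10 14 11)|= 21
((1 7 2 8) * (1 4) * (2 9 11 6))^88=((1 7 9 11 6 2 8 4))^88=(11)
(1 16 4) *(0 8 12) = (0 8 12)(1 16 4) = [8, 16, 2, 3, 1, 5, 6, 7, 12, 9, 10, 11, 0, 13, 14, 15, 4]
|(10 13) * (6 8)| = |(6 8)(10 13)| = 2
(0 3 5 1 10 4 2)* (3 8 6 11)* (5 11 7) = [8, 10, 0, 11, 2, 1, 7, 5, 6, 9, 4, 3] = (0 8 6 7 5 1 10 4 2)(3 11)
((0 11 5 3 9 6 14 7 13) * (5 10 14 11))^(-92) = (0 7 10 6 3)(5 13 14 11 9)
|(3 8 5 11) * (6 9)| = |(3 8 5 11)(6 9)| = 4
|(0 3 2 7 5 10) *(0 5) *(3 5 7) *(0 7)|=6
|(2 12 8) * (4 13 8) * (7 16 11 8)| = |(2 12 4 13 7 16 11 8)| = 8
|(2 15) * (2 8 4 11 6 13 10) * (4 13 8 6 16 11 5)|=6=|(2 15 6 8 13 10)(4 5)(11 16)|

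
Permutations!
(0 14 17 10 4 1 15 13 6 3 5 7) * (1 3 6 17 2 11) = (0 14 2 11 1 15 13 17 10 4 3 5 7) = [14, 15, 11, 5, 3, 7, 6, 0, 8, 9, 4, 1, 12, 17, 2, 13, 16, 10]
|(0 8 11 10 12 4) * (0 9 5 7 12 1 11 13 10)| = 30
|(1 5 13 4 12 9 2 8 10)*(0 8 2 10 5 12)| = 20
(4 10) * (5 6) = (4 10)(5 6) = [0, 1, 2, 3, 10, 6, 5, 7, 8, 9, 4]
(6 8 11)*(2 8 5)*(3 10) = (2 8 11 6 5)(3 10) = [0, 1, 8, 10, 4, 2, 5, 7, 11, 9, 3, 6]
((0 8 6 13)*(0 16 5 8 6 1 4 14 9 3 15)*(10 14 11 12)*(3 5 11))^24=(0 5 16 4 10)(1 12 15 9 13)(3 14 6 8 11)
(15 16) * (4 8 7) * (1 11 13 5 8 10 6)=(1 11 13 5 8 7 4 10 6)(15 16)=[0, 11, 2, 3, 10, 8, 1, 4, 7, 9, 6, 13, 12, 5, 14, 16, 15]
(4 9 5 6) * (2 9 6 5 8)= (2 9 8)(4 6)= [0, 1, 9, 3, 6, 5, 4, 7, 2, 8]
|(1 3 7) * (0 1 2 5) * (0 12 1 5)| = |(0 5 12 1 3 7 2)| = 7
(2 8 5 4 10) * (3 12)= (2 8 5 4 10)(3 12)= [0, 1, 8, 12, 10, 4, 6, 7, 5, 9, 2, 11, 3]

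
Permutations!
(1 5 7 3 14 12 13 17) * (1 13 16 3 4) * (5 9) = (1 9 5 7 4)(3 14 12 16)(13 17) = [0, 9, 2, 14, 1, 7, 6, 4, 8, 5, 10, 11, 16, 17, 12, 15, 3, 13]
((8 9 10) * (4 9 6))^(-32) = ((4 9 10 8 6))^(-32) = (4 8 9 6 10)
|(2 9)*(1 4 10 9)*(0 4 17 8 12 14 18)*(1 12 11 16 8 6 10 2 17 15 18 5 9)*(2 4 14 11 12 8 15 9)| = |(0 14 5 2 8 12 11 16 15 18)(1 9 17 6 10)| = 10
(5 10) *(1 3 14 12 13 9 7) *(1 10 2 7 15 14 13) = [0, 3, 7, 13, 4, 2, 6, 10, 8, 15, 5, 11, 1, 9, 12, 14] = (1 3 13 9 15 14 12)(2 7 10 5)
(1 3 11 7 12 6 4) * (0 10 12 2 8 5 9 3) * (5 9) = [10, 0, 8, 11, 1, 5, 4, 2, 9, 3, 12, 7, 6] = (0 10 12 6 4 1)(2 8 9 3 11 7)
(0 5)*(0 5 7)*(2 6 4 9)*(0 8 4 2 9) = [7, 1, 6, 3, 0, 5, 2, 8, 4, 9] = (9)(0 7 8 4)(2 6)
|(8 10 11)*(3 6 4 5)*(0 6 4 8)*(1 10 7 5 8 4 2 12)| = 12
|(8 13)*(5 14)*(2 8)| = |(2 8 13)(5 14)| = 6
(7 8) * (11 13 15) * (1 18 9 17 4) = (1 18 9 17 4)(7 8)(11 13 15) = [0, 18, 2, 3, 1, 5, 6, 8, 7, 17, 10, 13, 12, 15, 14, 11, 16, 4, 9]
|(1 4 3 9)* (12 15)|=|(1 4 3 9)(12 15)|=4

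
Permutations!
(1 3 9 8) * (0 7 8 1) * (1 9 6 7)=(9)(0 1 3 6 7 8)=[1, 3, 2, 6, 4, 5, 7, 8, 0, 9]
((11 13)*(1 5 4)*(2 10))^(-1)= ((1 5 4)(2 10)(11 13))^(-1)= (1 4 5)(2 10)(11 13)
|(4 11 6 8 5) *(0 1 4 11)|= |(0 1 4)(5 11 6 8)|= 12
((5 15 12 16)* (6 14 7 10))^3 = (5 16 12 15)(6 10 7 14) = ((5 15 12 16)(6 14 7 10))^3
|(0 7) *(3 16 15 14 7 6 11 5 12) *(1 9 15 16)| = |(16)(0 6 11 5 12 3 1 9 15 14 7)| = 11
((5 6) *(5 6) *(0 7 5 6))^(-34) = ((0 7 5 6))^(-34) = (0 5)(6 7)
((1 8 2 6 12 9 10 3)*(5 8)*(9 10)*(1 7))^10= (1 5 8 2 6 12 10 3 7)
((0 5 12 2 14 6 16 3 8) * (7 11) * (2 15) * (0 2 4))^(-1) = ((0 5 12 15 4)(2 14 6 16 3 8)(7 11))^(-1) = (0 4 15 12 5)(2 8 3 16 6 14)(7 11)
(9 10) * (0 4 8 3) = [4, 1, 2, 0, 8, 5, 6, 7, 3, 10, 9] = (0 4 8 3)(9 10)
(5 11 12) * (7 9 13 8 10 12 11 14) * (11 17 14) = [0, 1, 2, 3, 4, 11, 6, 9, 10, 13, 12, 17, 5, 8, 7, 15, 16, 14] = (5 11 17 14 7 9 13 8 10 12)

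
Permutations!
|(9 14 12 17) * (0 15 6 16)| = 4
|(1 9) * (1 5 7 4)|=5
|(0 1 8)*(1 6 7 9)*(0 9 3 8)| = |(0 6 7 3 8 9 1)| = 7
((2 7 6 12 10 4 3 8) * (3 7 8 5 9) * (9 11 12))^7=(2 8)(3 6 4 12 5 9 7 10 11)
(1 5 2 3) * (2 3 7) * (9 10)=(1 5 3)(2 7)(9 10)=[0, 5, 7, 1, 4, 3, 6, 2, 8, 10, 9]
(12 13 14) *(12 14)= (14)(12 13)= [0, 1, 2, 3, 4, 5, 6, 7, 8, 9, 10, 11, 13, 12, 14]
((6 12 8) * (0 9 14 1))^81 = ((0 9 14 1)(6 12 8))^81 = (0 9 14 1)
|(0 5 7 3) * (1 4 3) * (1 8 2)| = 8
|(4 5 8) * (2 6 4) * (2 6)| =|(4 5 8 6)| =4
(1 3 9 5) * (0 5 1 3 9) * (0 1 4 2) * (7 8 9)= [5, 7, 0, 1, 2, 3, 6, 8, 9, 4]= (0 5 3 1 7 8 9 4 2)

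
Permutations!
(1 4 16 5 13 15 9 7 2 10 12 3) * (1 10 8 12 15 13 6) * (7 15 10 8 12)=(1 4 16 5 6)(2 12 3 8 7)(9 15)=[0, 4, 12, 8, 16, 6, 1, 2, 7, 15, 10, 11, 3, 13, 14, 9, 5]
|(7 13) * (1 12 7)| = 4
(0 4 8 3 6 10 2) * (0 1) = (0 4 8 3 6 10 2 1) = [4, 0, 1, 6, 8, 5, 10, 7, 3, 9, 2]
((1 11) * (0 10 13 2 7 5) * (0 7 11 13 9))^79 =(0 10 9)(1 11 2 13)(5 7)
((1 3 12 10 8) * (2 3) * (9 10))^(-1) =(1 8 10 9 12 3 2)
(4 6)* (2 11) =[0, 1, 11, 3, 6, 5, 4, 7, 8, 9, 10, 2] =(2 11)(4 6)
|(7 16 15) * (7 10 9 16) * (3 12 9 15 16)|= |(16)(3 12 9)(10 15)|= 6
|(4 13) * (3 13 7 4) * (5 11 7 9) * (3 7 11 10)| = 7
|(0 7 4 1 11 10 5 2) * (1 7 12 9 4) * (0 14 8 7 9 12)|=8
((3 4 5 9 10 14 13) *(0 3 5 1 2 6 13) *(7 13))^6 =(0 7)(1 9)(2 10)(3 13)(4 5)(6 14)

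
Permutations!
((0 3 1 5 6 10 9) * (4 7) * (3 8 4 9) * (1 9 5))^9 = (10)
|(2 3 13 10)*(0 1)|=4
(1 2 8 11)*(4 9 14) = (1 2 8 11)(4 9 14) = [0, 2, 8, 3, 9, 5, 6, 7, 11, 14, 10, 1, 12, 13, 4]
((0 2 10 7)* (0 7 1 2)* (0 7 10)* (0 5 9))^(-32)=((0 7 10 1 2 5 9))^(-32)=(0 1 9 10 5 7 2)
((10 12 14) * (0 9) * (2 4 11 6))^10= (2 11)(4 6)(10 12 14)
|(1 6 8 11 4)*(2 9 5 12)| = 20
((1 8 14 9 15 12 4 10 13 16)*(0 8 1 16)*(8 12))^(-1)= ((16)(0 12 4 10 13)(8 14 9 15))^(-1)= (16)(0 13 10 4 12)(8 15 9 14)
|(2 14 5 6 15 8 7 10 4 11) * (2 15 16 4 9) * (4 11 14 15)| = |(2 15 8 7 10 9)(4 14 5 6 16 11)| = 6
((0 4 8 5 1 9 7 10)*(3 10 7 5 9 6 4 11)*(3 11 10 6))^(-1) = ((11)(0 10)(1 3 6 4 8 9 5))^(-1) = (11)(0 10)(1 5 9 8 4 6 3)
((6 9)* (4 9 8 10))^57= ((4 9 6 8 10))^57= (4 6 10 9 8)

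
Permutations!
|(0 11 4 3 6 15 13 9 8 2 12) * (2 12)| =10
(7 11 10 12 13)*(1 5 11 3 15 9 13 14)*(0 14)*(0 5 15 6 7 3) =(0 14 1 15 9 13 3 6 7)(5 11 10 12) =[14, 15, 2, 6, 4, 11, 7, 0, 8, 13, 12, 10, 5, 3, 1, 9]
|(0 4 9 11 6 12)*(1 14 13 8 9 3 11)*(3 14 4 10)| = 6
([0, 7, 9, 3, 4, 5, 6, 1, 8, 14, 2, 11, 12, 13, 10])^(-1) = (1 7)(2 10 14 9)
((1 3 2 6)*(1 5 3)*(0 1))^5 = ((0 1)(2 6 5 3))^5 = (0 1)(2 6 5 3)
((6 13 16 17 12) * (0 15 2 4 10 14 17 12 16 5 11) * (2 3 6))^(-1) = ((0 15 3 6 13 5 11)(2 4 10 14 17 16 12))^(-1) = (0 11 5 13 6 3 15)(2 12 16 17 14 10 4)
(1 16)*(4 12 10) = (1 16)(4 12 10) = [0, 16, 2, 3, 12, 5, 6, 7, 8, 9, 4, 11, 10, 13, 14, 15, 1]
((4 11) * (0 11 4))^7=(0 11)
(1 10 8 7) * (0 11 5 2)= (0 11 5 2)(1 10 8 7)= [11, 10, 0, 3, 4, 2, 6, 1, 7, 9, 8, 5]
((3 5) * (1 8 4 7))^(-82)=((1 8 4 7)(3 5))^(-82)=(1 4)(7 8)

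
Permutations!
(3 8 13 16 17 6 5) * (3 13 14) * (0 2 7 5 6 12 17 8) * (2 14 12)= (0 14 3)(2 7 5 13 16 8 12 17)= [14, 1, 7, 0, 4, 13, 6, 5, 12, 9, 10, 11, 17, 16, 3, 15, 8, 2]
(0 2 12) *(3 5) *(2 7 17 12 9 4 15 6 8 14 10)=(0 7 17 12)(2 9 4 15 6 8 14 10)(3 5)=[7, 1, 9, 5, 15, 3, 8, 17, 14, 4, 2, 11, 0, 13, 10, 6, 16, 12]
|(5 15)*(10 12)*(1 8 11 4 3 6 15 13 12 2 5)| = |(1 8 11 4 3 6 15)(2 5 13 12 10)| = 35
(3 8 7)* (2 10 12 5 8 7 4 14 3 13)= [0, 1, 10, 7, 14, 8, 6, 13, 4, 9, 12, 11, 5, 2, 3]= (2 10 12 5 8 4 14 3 7 13)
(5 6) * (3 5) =(3 5 6) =[0, 1, 2, 5, 4, 6, 3]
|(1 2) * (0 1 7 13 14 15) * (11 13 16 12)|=|(0 1 2 7 16 12 11 13 14 15)|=10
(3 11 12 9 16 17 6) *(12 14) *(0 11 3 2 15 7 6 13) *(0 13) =(0 11 14 12 9 16 17)(2 15 7 6) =[11, 1, 15, 3, 4, 5, 2, 6, 8, 16, 10, 14, 9, 13, 12, 7, 17, 0]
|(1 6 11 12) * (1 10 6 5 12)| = 6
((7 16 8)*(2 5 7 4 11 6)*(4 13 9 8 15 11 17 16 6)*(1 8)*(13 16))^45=((1 8 16 15 11 4 17 13 9)(2 5 7 6))^45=(17)(2 5 7 6)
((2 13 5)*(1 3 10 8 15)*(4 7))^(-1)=((1 3 10 8 15)(2 13 5)(4 7))^(-1)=(1 15 8 10 3)(2 5 13)(4 7)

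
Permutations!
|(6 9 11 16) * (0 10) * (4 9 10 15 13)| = |(0 15 13 4 9 11 16 6 10)| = 9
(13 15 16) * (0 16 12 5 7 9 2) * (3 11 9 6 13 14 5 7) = (0 16 14 5 3 11 9 2)(6 13 15 12 7) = [16, 1, 0, 11, 4, 3, 13, 6, 8, 2, 10, 9, 7, 15, 5, 12, 14]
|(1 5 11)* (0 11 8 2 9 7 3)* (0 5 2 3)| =|(0 11 1 2 9 7)(3 5 8)| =6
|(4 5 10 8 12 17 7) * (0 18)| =|(0 18)(4 5 10 8 12 17 7)| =14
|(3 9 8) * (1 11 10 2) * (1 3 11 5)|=6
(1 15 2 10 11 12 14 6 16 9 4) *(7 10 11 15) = (1 7 10 15 2 11 12 14 6 16 9 4) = [0, 7, 11, 3, 1, 5, 16, 10, 8, 4, 15, 12, 14, 13, 6, 2, 9]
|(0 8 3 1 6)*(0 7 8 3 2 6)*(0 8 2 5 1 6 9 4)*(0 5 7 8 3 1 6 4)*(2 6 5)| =|(0 1 3 4 2 9)(6 8 7)| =6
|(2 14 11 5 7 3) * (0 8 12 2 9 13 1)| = |(0 8 12 2 14 11 5 7 3 9 13 1)| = 12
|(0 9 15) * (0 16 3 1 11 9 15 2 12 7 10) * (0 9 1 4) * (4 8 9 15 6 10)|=12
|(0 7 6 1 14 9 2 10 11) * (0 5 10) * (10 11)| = |(0 7 6 1 14 9 2)(5 11)| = 14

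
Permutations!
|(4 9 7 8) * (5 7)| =5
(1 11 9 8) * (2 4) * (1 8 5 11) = (2 4)(5 11 9) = [0, 1, 4, 3, 2, 11, 6, 7, 8, 5, 10, 9]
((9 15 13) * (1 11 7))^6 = (15)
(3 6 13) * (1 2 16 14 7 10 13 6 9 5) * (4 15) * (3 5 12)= [0, 2, 16, 9, 15, 1, 6, 10, 8, 12, 13, 11, 3, 5, 7, 4, 14]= (1 2 16 14 7 10 13 5)(3 9 12)(4 15)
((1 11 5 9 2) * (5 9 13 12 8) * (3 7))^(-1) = (1 2 9 11)(3 7)(5 8 12 13)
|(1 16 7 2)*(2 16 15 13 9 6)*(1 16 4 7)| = 14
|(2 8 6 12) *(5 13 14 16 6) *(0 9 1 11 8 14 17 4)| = |(0 9 1 11 8 5 13 17 4)(2 14 16 6 12)| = 45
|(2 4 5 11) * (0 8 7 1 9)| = 20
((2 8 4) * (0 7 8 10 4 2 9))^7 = ((0 7 8 2 10 4 9))^7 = (10)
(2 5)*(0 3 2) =(0 3 2 5) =[3, 1, 5, 2, 4, 0]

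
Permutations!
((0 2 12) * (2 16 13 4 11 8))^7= (0 12 2 8 11 4 13 16)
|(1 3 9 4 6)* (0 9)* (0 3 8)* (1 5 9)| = 12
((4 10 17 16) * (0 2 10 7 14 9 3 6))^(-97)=(0 10 16 7 9 6 2 17 4 14 3)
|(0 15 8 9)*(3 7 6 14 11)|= 20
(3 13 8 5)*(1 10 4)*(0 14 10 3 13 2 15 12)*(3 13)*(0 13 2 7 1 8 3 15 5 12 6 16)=(0 14 10 4 8 12 13 3 7 1 2 5 15 6 16)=[14, 2, 5, 7, 8, 15, 16, 1, 12, 9, 4, 11, 13, 3, 10, 6, 0]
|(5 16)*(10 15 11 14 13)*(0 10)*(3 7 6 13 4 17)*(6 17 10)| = 30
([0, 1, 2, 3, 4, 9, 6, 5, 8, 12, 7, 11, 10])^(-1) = (5 7 10 12 9)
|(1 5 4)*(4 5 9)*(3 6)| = 6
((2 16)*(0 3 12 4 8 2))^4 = (0 8 3 2 12 16 4)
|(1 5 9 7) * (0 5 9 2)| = 3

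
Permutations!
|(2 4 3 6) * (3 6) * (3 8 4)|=|(2 3 8 4 6)|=5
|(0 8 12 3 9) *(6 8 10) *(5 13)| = 14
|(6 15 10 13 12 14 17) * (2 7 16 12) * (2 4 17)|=|(2 7 16 12 14)(4 17 6 15 10 13)|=30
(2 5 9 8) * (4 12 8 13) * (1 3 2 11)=(1 3 2 5 9 13 4 12 8 11)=[0, 3, 5, 2, 12, 9, 6, 7, 11, 13, 10, 1, 8, 4]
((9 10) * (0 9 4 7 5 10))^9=(0 9)(4 7 5 10)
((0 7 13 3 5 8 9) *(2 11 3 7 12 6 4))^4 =(13)(0 2 8 6 3)(4 5 12 11 9)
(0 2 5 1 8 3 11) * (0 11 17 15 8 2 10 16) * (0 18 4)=(0 10 16 18 4)(1 2 5)(3 17 15 8)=[10, 2, 5, 17, 0, 1, 6, 7, 3, 9, 16, 11, 12, 13, 14, 8, 18, 15, 4]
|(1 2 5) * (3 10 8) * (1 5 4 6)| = 12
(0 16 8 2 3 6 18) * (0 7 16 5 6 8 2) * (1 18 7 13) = (0 5 6 7 16 2 3 8)(1 18 13) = [5, 18, 3, 8, 4, 6, 7, 16, 0, 9, 10, 11, 12, 1, 14, 15, 2, 17, 13]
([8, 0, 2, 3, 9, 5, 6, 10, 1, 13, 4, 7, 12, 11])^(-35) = (0 8 1)(4 9 13 11 7 10)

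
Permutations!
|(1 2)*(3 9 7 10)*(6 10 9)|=|(1 2)(3 6 10)(7 9)|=6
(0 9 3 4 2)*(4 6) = [9, 1, 0, 6, 2, 5, 4, 7, 8, 3] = (0 9 3 6 4 2)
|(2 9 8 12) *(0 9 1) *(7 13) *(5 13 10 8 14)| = |(0 9 14 5 13 7 10 8 12 2 1)| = 11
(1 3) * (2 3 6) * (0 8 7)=(0 8 7)(1 6 2 3)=[8, 6, 3, 1, 4, 5, 2, 0, 7]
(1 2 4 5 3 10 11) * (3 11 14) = (1 2 4 5 11)(3 10 14) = [0, 2, 4, 10, 5, 11, 6, 7, 8, 9, 14, 1, 12, 13, 3]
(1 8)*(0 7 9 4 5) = (0 7 9 4 5)(1 8) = [7, 8, 2, 3, 5, 0, 6, 9, 1, 4]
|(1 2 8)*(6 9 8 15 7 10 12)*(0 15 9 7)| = 4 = |(0 15)(1 2 9 8)(6 7 10 12)|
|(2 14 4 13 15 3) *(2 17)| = 7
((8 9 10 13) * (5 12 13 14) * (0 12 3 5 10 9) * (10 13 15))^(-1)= ((0 12 15 10 14 13 8)(3 5))^(-1)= (0 8 13 14 10 15 12)(3 5)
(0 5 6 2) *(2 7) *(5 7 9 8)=(0 7 2)(5 6 9 8)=[7, 1, 0, 3, 4, 6, 9, 2, 5, 8]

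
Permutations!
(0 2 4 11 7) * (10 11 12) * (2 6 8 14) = (0 6 8 14 2 4 12 10 11 7) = [6, 1, 4, 3, 12, 5, 8, 0, 14, 9, 11, 7, 10, 13, 2]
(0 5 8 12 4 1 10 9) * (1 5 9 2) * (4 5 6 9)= (0 4 6 9)(1 10 2)(5 8 12)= [4, 10, 1, 3, 6, 8, 9, 7, 12, 0, 2, 11, 5]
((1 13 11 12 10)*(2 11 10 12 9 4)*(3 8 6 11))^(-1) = ((1 13 10)(2 3 8 6 11 9 4))^(-1) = (1 10 13)(2 4 9 11 6 8 3)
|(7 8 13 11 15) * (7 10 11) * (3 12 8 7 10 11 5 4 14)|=8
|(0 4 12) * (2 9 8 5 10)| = 15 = |(0 4 12)(2 9 8 5 10)|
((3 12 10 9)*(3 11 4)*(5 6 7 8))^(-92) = (3 11 10)(4 9 12)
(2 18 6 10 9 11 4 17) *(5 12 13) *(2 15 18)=[0, 1, 2, 3, 17, 12, 10, 7, 8, 11, 9, 4, 13, 5, 14, 18, 16, 15, 6]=(4 17 15 18 6 10 9 11)(5 12 13)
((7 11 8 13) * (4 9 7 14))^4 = ((4 9 7 11 8 13 14))^4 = (4 8 9 13 7 14 11)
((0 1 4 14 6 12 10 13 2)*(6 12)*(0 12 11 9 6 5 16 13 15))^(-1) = (0 15 10 12 2 13 16 5 6 9 11 14 4 1)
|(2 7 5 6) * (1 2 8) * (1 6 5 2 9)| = |(1 9)(2 7)(6 8)| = 2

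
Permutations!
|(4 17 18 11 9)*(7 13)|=10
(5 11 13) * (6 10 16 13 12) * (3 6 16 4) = [0, 1, 2, 6, 3, 11, 10, 7, 8, 9, 4, 12, 16, 5, 14, 15, 13] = (3 6 10 4)(5 11 12 16 13)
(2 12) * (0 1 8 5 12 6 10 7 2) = [1, 8, 6, 3, 4, 12, 10, 2, 5, 9, 7, 11, 0] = (0 1 8 5 12)(2 6 10 7)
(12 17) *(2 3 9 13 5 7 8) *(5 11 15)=(2 3 9 13 11 15 5 7 8)(12 17)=[0, 1, 3, 9, 4, 7, 6, 8, 2, 13, 10, 15, 17, 11, 14, 5, 16, 12]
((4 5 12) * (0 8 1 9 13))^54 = (0 13 9 1 8)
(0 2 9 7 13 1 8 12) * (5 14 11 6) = [2, 8, 9, 3, 4, 14, 5, 13, 12, 7, 10, 6, 0, 1, 11] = (0 2 9 7 13 1 8 12)(5 14 11 6)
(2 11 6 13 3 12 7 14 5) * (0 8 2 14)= (0 8 2 11 6 13 3 12 7)(5 14)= [8, 1, 11, 12, 4, 14, 13, 0, 2, 9, 10, 6, 7, 3, 5]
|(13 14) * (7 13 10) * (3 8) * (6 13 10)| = 6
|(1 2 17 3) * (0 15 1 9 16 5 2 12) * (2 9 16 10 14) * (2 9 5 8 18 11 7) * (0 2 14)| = 15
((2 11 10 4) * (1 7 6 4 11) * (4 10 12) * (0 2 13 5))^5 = (0 10 5 6 13 7 4 1 12 2 11)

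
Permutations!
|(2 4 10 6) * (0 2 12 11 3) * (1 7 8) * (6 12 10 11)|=15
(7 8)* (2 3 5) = (2 3 5)(7 8) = [0, 1, 3, 5, 4, 2, 6, 8, 7]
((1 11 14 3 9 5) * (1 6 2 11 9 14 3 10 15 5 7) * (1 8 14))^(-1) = (1 3 11 2 6 5 15 10 14 8 7 9) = ((1 9 7 8 14 10 15 5 6 2 11 3))^(-1)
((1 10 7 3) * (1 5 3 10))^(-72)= (10)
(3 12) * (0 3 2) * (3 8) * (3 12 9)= [8, 1, 0, 9, 4, 5, 6, 7, 12, 3, 10, 11, 2]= (0 8 12 2)(3 9)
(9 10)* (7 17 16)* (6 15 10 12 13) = [0, 1, 2, 3, 4, 5, 15, 17, 8, 12, 9, 11, 13, 6, 14, 10, 7, 16] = (6 15 10 9 12 13)(7 17 16)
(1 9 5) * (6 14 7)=[0, 9, 2, 3, 4, 1, 14, 6, 8, 5, 10, 11, 12, 13, 7]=(1 9 5)(6 14 7)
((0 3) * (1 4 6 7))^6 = ((0 3)(1 4 6 7))^6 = (1 6)(4 7)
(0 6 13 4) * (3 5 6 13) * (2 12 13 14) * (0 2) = (0 14)(2 12 13 4)(3 5 6) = [14, 1, 12, 5, 2, 6, 3, 7, 8, 9, 10, 11, 13, 4, 0]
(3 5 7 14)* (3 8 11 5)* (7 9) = (5 9 7 14 8 11) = [0, 1, 2, 3, 4, 9, 6, 14, 11, 7, 10, 5, 12, 13, 8]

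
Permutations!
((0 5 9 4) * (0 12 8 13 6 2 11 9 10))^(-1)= ((0 5 10)(2 11 9 4 12 8 13 6))^(-1)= (0 10 5)(2 6 13 8 12 4 9 11)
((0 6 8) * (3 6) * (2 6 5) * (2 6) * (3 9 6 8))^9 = ((0 9 6 3 5 8))^9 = (0 3)(5 9)(6 8)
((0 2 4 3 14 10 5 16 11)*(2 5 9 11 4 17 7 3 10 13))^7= (2 17 7 3 14 13)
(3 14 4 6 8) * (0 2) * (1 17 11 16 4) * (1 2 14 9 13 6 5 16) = (0 14 2)(1 17 11)(3 9 13 6 8)(4 5 16) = [14, 17, 0, 9, 5, 16, 8, 7, 3, 13, 10, 1, 12, 6, 2, 15, 4, 11]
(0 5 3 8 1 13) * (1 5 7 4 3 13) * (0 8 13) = (0 7 4 3 13 8 5) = [7, 1, 2, 13, 3, 0, 6, 4, 5, 9, 10, 11, 12, 8]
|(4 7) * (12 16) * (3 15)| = 2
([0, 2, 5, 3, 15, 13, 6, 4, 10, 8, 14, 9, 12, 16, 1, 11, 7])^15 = (1 5 16 4 11 8 14 2 13 7 15 9 10)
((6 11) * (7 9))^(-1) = (6 11)(7 9)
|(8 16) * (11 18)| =|(8 16)(11 18)| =2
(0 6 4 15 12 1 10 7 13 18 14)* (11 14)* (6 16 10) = [16, 6, 2, 3, 15, 5, 4, 13, 8, 9, 7, 14, 1, 18, 0, 12, 10, 17, 11] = (0 16 10 7 13 18 11 14)(1 6 4 15 12)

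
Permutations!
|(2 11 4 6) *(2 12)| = |(2 11 4 6 12)| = 5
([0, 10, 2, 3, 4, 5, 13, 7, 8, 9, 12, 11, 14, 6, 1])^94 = [0, 12, 2, 3, 4, 5, 6, 7, 8, 9, 14, 11, 1, 13, 10]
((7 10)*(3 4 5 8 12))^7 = ((3 4 5 8 12)(7 10))^7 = (3 5 12 4 8)(7 10)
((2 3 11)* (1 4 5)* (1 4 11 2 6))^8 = (1 6 11)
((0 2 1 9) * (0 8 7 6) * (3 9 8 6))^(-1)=(0 6 9 3 7 8 1 2)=((0 2 1 8 7 3 9 6))^(-1)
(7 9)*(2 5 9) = [0, 1, 5, 3, 4, 9, 6, 2, 8, 7] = (2 5 9 7)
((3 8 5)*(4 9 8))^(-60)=(9)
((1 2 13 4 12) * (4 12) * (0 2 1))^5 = ((0 2 13 12))^5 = (0 2 13 12)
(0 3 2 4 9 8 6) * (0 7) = (0 3 2 4 9 8 6 7) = [3, 1, 4, 2, 9, 5, 7, 0, 6, 8]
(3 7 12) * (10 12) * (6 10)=(3 7 6 10 12)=[0, 1, 2, 7, 4, 5, 10, 6, 8, 9, 12, 11, 3]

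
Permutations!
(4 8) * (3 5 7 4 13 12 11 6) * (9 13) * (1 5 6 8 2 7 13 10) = (1 5 13 12 11 8 9 10)(2 7 4)(3 6) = [0, 5, 7, 6, 2, 13, 3, 4, 9, 10, 1, 8, 11, 12]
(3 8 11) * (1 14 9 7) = (1 14 9 7)(3 8 11) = [0, 14, 2, 8, 4, 5, 6, 1, 11, 7, 10, 3, 12, 13, 9]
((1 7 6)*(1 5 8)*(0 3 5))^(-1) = (0 6 7 1 8 5 3)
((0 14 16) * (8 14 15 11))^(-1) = (0 16 14 8 11 15)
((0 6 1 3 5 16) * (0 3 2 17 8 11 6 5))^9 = (0 5 16 3)(1 8)(2 11)(6 17) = ((0 5 16 3)(1 2 17 8 11 6))^9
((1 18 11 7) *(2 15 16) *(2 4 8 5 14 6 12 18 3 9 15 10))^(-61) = ((1 3 9 15 16 4 8 5 14 6 12 18 11 7)(2 10))^(-61) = (1 6 16 7 14 15 11 5 9 18 8 3 12 4)(2 10)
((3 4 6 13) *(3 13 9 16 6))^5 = ((3 4)(6 9 16))^5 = (3 4)(6 16 9)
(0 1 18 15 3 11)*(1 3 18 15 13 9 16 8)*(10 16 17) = (0 3 11)(1 15 18 13 9 17 10 16 8) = [3, 15, 2, 11, 4, 5, 6, 7, 1, 17, 16, 0, 12, 9, 14, 18, 8, 10, 13]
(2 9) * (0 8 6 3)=[8, 1, 9, 0, 4, 5, 3, 7, 6, 2]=(0 8 6 3)(2 9)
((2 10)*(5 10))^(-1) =((2 5 10))^(-1) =(2 10 5)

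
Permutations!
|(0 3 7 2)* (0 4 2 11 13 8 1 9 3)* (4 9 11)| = |(1 11 13 8)(2 9 3 7 4)| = 20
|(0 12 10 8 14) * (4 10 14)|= 3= |(0 12 14)(4 10 8)|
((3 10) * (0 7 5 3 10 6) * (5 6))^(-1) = (10)(0 6 7)(3 5)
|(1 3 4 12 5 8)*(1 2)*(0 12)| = 8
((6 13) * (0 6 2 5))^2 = ((0 6 13 2 5))^2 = (0 13 5 6 2)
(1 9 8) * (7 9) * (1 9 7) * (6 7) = [0, 1, 2, 3, 4, 5, 7, 6, 9, 8] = (6 7)(8 9)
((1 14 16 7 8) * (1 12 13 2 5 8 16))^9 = ((1 14)(2 5 8 12 13)(7 16))^9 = (1 14)(2 13 12 8 5)(7 16)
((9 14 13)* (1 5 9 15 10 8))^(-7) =(1 5 9 14 13 15 10 8)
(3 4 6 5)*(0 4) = (0 4 6 5 3) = [4, 1, 2, 0, 6, 3, 5]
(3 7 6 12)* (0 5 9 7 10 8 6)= (0 5 9 7)(3 10 8 6 12)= [5, 1, 2, 10, 4, 9, 12, 0, 6, 7, 8, 11, 3]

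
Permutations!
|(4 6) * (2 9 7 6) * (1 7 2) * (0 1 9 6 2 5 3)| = |(0 1 7 2 6 4 9 5 3)| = 9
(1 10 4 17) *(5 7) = (1 10 4 17)(5 7) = [0, 10, 2, 3, 17, 7, 6, 5, 8, 9, 4, 11, 12, 13, 14, 15, 16, 1]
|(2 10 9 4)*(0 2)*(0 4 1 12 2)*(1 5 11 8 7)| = 9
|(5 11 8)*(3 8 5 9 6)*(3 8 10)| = |(3 10)(5 11)(6 8 9)| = 6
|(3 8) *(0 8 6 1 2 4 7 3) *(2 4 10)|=|(0 8)(1 4 7 3 6)(2 10)|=10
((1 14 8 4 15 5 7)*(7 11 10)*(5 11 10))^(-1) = ((1 14 8 4 15 11 5 10 7))^(-1) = (1 7 10 5 11 15 4 8 14)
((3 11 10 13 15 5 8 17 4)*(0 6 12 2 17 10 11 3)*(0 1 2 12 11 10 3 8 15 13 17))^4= (0 17)(1 11)(2 10)(4 6)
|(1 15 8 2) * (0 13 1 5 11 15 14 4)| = |(0 13 1 14 4)(2 5 11 15 8)| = 5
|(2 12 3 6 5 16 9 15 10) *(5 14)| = |(2 12 3 6 14 5 16 9 15 10)| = 10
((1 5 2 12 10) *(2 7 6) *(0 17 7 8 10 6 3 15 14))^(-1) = (0 14 15 3 7 17)(1 10 8 5)(2 6 12)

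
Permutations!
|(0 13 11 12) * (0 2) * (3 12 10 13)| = 12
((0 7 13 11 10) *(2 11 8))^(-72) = (0 11 8 7 10 2 13)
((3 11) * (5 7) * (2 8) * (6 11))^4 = (3 6 11)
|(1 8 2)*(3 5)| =6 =|(1 8 2)(3 5)|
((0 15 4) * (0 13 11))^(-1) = (0 11 13 4 15) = ((0 15 4 13 11))^(-1)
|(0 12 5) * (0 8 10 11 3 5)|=|(0 12)(3 5 8 10 11)|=10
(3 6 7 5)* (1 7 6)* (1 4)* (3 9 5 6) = (1 7 6 3 4)(5 9) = [0, 7, 2, 4, 1, 9, 3, 6, 8, 5]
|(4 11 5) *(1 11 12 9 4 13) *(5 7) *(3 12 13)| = 9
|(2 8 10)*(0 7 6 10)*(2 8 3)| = 10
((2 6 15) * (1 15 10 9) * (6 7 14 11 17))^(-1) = ((1 15 2 7 14 11 17 6 10 9))^(-1) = (1 9 10 6 17 11 14 7 2 15)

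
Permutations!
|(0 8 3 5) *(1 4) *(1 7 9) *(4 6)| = |(0 8 3 5)(1 6 4 7 9)| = 20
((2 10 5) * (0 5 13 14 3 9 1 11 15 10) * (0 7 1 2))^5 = (0 5)(1 14)(2 10)(3 11)(7 13)(9 15)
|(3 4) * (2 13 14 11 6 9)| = 6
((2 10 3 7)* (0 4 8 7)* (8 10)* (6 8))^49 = (0 4 10 3)(2 6 8 7)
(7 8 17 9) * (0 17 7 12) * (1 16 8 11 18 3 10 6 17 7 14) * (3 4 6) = (0 7 11 18 4 6 17 9 12)(1 16 8 14)(3 10) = [7, 16, 2, 10, 6, 5, 17, 11, 14, 12, 3, 18, 0, 13, 1, 15, 8, 9, 4]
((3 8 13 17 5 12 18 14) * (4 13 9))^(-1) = (3 14 18 12 5 17 13 4 9 8)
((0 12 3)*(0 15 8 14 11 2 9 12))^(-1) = (2 11 14 8 15 3 12 9)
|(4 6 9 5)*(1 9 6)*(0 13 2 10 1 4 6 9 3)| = 6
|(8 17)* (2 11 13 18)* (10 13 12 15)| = 14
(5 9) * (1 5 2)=[0, 5, 1, 3, 4, 9, 6, 7, 8, 2]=(1 5 9 2)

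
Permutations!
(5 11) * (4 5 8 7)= [0, 1, 2, 3, 5, 11, 6, 4, 7, 9, 10, 8]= (4 5 11 8 7)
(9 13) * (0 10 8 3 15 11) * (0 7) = (0 10 8 3 15 11 7)(9 13) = [10, 1, 2, 15, 4, 5, 6, 0, 3, 13, 8, 7, 12, 9, 14, 11]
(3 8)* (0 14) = (0 14)(3 8) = [14, 1, 2, 8, 4, 5, 6, 7, 3, 9, 10, 11, 12, 13, 0]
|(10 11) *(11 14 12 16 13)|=|(10 14 12 16 13 11)|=6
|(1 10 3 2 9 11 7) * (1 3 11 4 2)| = |(1 10 11 7 3)(2 9 4)| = 15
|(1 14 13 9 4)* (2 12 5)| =|(1 14 13 9 4)(2 12 5)| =15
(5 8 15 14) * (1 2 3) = (1 2 3)(5 8 15 14) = [0, 2, 3, 1, 4, 8, 6, 7, 15, 9, 10, 11, 12, 13, 5, 14]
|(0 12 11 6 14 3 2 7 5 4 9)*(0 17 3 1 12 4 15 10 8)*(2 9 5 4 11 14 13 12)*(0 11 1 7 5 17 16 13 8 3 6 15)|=|(0 1 2 5)(3 9 16 13 12 14 7 4 17 6 8 11 15 10)|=28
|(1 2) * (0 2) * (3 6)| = 6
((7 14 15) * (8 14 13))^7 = (7 8 15 13 14) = ((7 13 8 14 15))^7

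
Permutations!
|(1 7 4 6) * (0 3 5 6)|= 7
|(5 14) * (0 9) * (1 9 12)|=|(0 12 1 9)(5 14)|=4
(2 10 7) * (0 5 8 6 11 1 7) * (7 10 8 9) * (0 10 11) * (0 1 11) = (11)(0 5 9 7 2 8 6 1) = [5, 0, 8, 3, 4, 9, 1, 2, 6, 7, 10, 11]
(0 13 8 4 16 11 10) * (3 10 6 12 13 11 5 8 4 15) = [11, 1, 2, 10, 16, 8, 12, 7, 15, 9, 0, 6, 13, 4, 14, 3, 5] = (0 11 6 12 13 4 16 5 8 15 3 10)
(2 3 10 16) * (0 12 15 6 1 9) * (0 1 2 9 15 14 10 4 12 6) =(0 6 2 3 4 12 14 10 16 9 1 15) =[6, 15, 3, 4, 12, 5, 2, 7, 8, 1, 16, 11, 14, 13, 10, 0, 9]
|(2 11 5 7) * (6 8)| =4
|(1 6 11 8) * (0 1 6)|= |(0 1)(6 11 8)|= 6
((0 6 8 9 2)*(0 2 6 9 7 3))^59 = ((0 9 6 8 7 3))^59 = (0 3 7 8 6 9)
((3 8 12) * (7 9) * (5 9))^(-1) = (3 12 8)(5 7 9)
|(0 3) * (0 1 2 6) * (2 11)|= 6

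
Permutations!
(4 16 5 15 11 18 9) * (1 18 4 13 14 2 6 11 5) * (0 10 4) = (0 10 4 16 1 18 9 13 14 2 6 11)(5 15) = [10, 18, 6, 3, 16, 15, 11, 7, 8, 13, 4, 0, 12, 14, 2, 5, 1, 17, 9]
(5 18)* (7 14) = (5 18)(7 14) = [0, 1, 2, 3, 4, 18, 6, 14, 8, 9, 10, 11, 12, 13, 7, 15, 16, 17, 5]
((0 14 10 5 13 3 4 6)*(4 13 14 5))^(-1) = ((0 5 14 10 4 6)(3 13))^(-1) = (0 6 4 10 14 5)(3 13)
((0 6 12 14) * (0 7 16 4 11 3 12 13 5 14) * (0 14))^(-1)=((0 6 13 5)(3 12 14 7 16 4 11))^(-1)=(0 5 13 6)(3 11 4 16 7 14 12)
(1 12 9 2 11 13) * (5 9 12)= (1 5 9 2 11 13)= [0, 5, 11, 3, 4, 9, 6, 7, 8, 2, 10, 13, 12, 1]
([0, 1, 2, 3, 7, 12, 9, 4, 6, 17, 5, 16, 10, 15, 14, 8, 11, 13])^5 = (4 7)(5 10 12)(6 8 15 13 17 9)(11 16)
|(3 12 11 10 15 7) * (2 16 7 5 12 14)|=5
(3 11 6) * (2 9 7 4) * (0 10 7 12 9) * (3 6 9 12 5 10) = (12)(0 3 11 9 5 10 7 4 2) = [3, 1, 0, 11, 2, 10, 6, 4, 8, 5, 7, 9, 12]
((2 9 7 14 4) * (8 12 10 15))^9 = ((2 9 7 14 4)(8 12 10 15))^9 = (2 4 14 7 9)(8 12 10 15)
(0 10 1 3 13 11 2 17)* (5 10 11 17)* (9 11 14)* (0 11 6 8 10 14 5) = (0 5 14 9 6 8 10 1 3 13 17 11 2) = [5, 3, 0, 13, 4, 14, 8, 7, 10, 6, 1, 2, 12, 17, 9, 15, 16, 11]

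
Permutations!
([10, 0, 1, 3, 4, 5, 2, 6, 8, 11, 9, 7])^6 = [2, 6, 7, 3, 4, 5, 11, 9, 8, 0, 1, 10]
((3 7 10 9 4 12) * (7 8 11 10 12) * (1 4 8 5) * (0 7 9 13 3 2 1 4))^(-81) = ((0 7 12 2 1)(3 5 4 9 8 11 10 13))^(-81) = (0 1 2 12 7)(3 13 10 11 8 9 4 5)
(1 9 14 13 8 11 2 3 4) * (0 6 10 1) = (0 6 10 1 9 14 13 8 11 2 3 4) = [6, 9, 3, 4, 0, 5, 10, 7, 11, 14, 1, 2, 12, 8, 13]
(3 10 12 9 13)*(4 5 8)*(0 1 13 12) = (0 1 13 3 10)(4 5 8)(9 12) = [1, 13, 2, 10, 5, 8, 6, 7, 4, 12, 0, 11, 9, 3]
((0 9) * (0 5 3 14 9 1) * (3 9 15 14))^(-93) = (0 1)(5 9)(14 15)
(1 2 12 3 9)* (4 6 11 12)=(1 2 4 6 11 12 3 9)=[0, 2, 4, 9, 6, 5, 11, 7, 8, 1, 10, 12, 3]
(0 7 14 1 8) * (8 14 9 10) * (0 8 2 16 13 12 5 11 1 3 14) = [7, 0, 16, 14, 4, 11, 6, 9, 8, 10, 2, 1, 5, 12, 3, 15, 13] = (0 7 9 10 2 16 13 12 5 11 1)(3 14)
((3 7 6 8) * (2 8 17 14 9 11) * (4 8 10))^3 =((2 10 4 8 3 7 6 17 14 9 11))^3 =(2 8 6 9 10 3 17 11 4 7 14)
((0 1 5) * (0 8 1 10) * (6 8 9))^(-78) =(10)(1 9 8 5 6)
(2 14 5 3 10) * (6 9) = (2 14 5 3 10)(6 9) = [0, 1, 14, 10, 4, 3, 9, 7, 8, 6, 2, 11, 12, 13, 5]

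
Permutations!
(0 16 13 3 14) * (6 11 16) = (0 6 11 16 13 3 14) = [6, 1, 2, 14, 4, 5, 11, 7, 8, 9, 10, 16, 12, 3, 0, 15, 13]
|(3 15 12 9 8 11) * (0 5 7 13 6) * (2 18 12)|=40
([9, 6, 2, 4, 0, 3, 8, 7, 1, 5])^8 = (0 3 9 4 5)(1 8 6)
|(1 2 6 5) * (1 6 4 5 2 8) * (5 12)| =|(1 8)(2 4 12 5 6)| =10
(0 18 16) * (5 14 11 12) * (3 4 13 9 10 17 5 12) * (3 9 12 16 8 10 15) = (0 18 8 10 17 5 14 11 9 15 3 4 13 12 16) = [18, 1, 2, 4, 13, 14, 6, 7, 10, 15, 17, 9, 16, 12, 11, 3, 0, 5, 8]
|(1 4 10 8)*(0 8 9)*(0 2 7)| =8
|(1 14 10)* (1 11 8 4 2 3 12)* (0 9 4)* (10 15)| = |(0 9 4 2 3 12 1 14 15 10 11 8)| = 12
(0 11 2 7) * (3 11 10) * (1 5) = (0 10 3 11 2 7)(1 5) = [10, 5, 7, 11, 4, 1, 6, 0, 8, 9, 3, 2]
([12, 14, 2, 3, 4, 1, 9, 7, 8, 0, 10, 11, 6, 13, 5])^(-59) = (0 12 6 9)(1 14 5)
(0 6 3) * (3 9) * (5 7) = (0 6 9 3)(5 7) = [6, 1, 2, 0, 4, 7, 9, 5, 8, 3]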